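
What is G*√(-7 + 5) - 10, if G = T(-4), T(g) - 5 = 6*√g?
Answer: -10 - √2*(12 - 5*I) ≈ -26.971 + 7.0711*I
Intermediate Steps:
T(g) = 5 + 6*√g
G = 5 + 12*I (G = 5 + 6*√(-4) = 5 + 6*(2*I) = 5 + 12*I ≈ 5.0 + 12.0*I)
G*√(-7 + 5) - 10 = (5 + 12*I)*√(-7 + 5) - 10 = (5 + 12*I)*√(-2) - 10 = (5 + 12*I)*(I*√2) - 10 = I*√2*(5 + 12*I) - 10 = -10 + I*√2*(5 + 12*I)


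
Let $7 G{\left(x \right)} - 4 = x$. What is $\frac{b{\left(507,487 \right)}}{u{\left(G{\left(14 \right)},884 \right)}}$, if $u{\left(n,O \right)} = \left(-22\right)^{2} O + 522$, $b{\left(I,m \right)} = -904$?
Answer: $- \frac{452}{214189} \approx -0.0021103$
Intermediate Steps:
$G{\left(x \right)} = \frac{4}{7} + \frac{x}{7}$
$u{\left(n,O \right)} = 522 + 484 O$ ($u{\left(n,O \right)} = 484 O + 522 = 522 + 484 O$)
$\frac{b{\left(507,487 \right)}}{u{\left(G{\left(14 \right)},884 \right)}} = - \frac{904}{522 + 484 \cdot 884} = - \frac{904}{522 + 427856} = - \frac{904}{428378} = \left(-904\right) \frac{1}{428378} = - \frac{452}{214189}$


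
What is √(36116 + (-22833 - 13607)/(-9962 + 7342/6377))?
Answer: √9108548380319524134/15880083 ≈ 190.05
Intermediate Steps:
√(36116 + (-22833 - 13607)/(-9962 + 7342/6377)) = √(36116 - 36440/(-9962 + 7342*(1/6377))) = √(36116 - 36440/(-9962 + 7342/6377)) = √(36116 - 36440/(-63520332/6377)) = √(36116 - 36440*(-6377/63520332)) = √(36116 + 58094470/15880083) = √(573583172098/15880083) = √9108548380319524134/15880083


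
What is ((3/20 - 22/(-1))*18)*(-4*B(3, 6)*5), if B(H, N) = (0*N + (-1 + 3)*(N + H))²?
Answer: -2583576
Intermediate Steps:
B(H, N) = (2*H + 2*N)² (B(H, N) = (0 + 2*(H + N))² = (0 + (2*H + 2*N))² = (2*H + 2*N)²)
((3/20 - 22/(-1))*18)*(-4*B(3, 6)*5) = ((3/20 - 22/(-1))*18)*(-16*(3 + 6)²*5) = ((3*(1/20) - 22*(-1))*18)*(-16*9²*5) = ((3/20 + 22)*18)*(-16*81*5) = ((443/20)*18)*(-4*324*5) = 3987*(-1296*5)/10 = (3987/10)*(-6480) = -2583576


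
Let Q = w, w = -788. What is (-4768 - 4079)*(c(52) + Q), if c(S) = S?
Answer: 6511392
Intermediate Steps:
Q = -788
(-4768 - 4079)*(c(52) + Q) = (-4768 - 4079)*(52 - 788) = -8847*(-736) = 6511392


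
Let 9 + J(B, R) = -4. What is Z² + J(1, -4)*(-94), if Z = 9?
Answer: 1303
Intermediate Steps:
J(B, R) = -13 (J(B, R) = -9 - 4 = -13)
Z² + J(1, -4)*(-94) = 9² - 13*(-94) = 81 + 1222 = 1303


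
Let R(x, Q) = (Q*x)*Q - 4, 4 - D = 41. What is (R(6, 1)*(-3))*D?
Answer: 222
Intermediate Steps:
D = -37 (D = 4 - 1*41 = 4 - 41 = -37)
R(x, Q) = -4 + x*Q² (R(x, Q) = x*Q² - 4 = -4 + x*Q²)
(R(6, 1)*(-3))*D = ((-4 + 6*1²)*(-3))*(-37) = ((-4 + 6*1)*(-3))*(-37) = ((-4 + 6)*(-3))*(-37) = (2*(-3))*(-37) = -6*(-37) = 222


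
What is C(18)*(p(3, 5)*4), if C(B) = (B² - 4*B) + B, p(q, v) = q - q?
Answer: 0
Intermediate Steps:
p(q, v) = 0
C(B) = B² - 3*B
C(18)*(p(3, 5)*4) = (18*(-3 + 18))*(0*4) = (18*15)*0 = 270*0 = 0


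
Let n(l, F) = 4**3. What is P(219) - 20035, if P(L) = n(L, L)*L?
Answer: -6019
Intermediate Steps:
n(l, F) = 64
P(L) = 64*L
P(219) - 20035 = 64*219 - 20035 = 14016 - 20035 = -6019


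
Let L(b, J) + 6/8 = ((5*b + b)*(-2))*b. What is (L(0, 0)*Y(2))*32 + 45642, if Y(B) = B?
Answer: 45594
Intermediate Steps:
L(b, J) = -¾ - 12*b² (L(b, J) = -¾ + ((5*b + b)*(-2))*b = -¾ + ((6*b)*(-2))*b = -¾ + (-12*b)*b = -¾ - 12*b²)
(L(0, 0)*Y(2))*32 + 45642 = ((-¾ - 12*0²)*2)*32 + 45642 = ((-¾ - 12*0)*2)*32 + 45642 = ((-¾ + 0)*2)*32 + 45642 = -¾*2*32 + 45642 = -3/2*32 + 45642 = -48 + 45642 = 45594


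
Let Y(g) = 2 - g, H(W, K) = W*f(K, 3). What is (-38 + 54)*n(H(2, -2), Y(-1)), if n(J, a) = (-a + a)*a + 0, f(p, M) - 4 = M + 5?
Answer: 0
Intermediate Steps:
f(p, M) = 9 + M (f(p, M) = 4 + (M + 5) = 4 + (5 + M) = 9 + M)
H(W, K) = 12*W (H(W, K) = W*(9 + 3) = W*12 = 12*W)
n(J, a) = 0 (n(J, a) = 0*a + 0 = 0 + 0 = 0)
(-38 + 54)*n(H(2, -2), Y(-1)) = (-38 + 54)*0 = 16*0 = 0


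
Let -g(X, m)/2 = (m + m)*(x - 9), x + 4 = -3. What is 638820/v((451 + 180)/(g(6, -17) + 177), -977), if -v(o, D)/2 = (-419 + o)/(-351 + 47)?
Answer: -631847736/2731 ≈ -2.3136e+5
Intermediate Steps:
x = -7 (x = -4 - 3 = -7)
g(X, m) = 64*m (g(X, m) = -2*(m + m)*(-7 - 9) = -2*2*m*(-16) = -(-64)*m = 64*m)
v(o, D) = -419/152 + o/152 (v(o, D) = -2*(-419 + o)/(-351 + 47) = -2*(-419 + o)/(-304) = -2*(-419 + o)*(-1)/304 = -2*(419/304 - o/304) = -419/152 + o/152)
638820/v((451 + 180)/(g(6, -17) + 177), -977) = 638820/(-419/152 + ((451 + 180)/(64*(-17) + 177))/152) = 638820/(-419/152 + (631/(-1088 + 177))/152) = 638820/(-419/152 + (631/(-911))/152) = 638820/(-419/152 + (631*(-1/911))/152) = 638820/(-419/152 + (1/152)*(-631/911)) = 638820/(-419/152 - 631/138472) = 638820/(-95585/34618) = 638820*(-34618/95585) = -631847736/2731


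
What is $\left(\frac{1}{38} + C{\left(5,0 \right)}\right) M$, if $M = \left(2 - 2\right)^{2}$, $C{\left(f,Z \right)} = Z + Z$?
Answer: $0$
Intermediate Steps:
$C{\left(f,Z \right)} = 2 Z$
$M = 0$ ($M = 0^{2} = 0$)
$\left(\frac{1}{38} + C{\left(5,0 \right)}\right) M = \left(\frac{1}{38} + 2 \cdot 0\right) 0 = \left(\frac{1}{38} + 0\right) 0 = \frac{1}{38} \cdot 0 = 0$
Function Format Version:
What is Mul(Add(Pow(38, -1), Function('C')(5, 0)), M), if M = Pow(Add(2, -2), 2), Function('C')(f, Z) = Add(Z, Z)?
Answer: 0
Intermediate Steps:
Function('C')(f, Z) = Mul(2, Z)
M = 0 (M = Pow(0, 2) = 0)
Mul(Add(Pow(38, -1), Function('C')(5, 0)), M) = Mul(Add(Pow(38, -1), Mul(2, 0)), 0) = Mul(Add(Rational(1, 38), 0), 0) = Mul(Rational(1, 38), 0) = 0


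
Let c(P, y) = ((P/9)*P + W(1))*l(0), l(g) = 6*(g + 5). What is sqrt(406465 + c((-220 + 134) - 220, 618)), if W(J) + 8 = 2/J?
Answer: sqrt(718405) ≈ 847.59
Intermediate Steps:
W(J) = -8 + 2/J
l(g) = 30 + 6*g (l(g) = 6*(5 + g) = 30 + 6*g)
c(P, y) = -180 + 10*P**2/3 (c(P, y) = ((P/9)*P + (-8 + 2/1))*(30 + 6*0) = ((P*(1/9))*P + (-8 + 2*1))*(30 + 0) = ((P/9)*P + (-8 + 2))*30 = (P**2/9 - 6)*30 = (-6 + P**2/9)*30 = -180 + 10*P**2/3)
sqrt(406465 + c((-220 + 134) - 220, 618)) = sqrt(406465 + (-180 + 10*((-220 + 134) - 220)**2/3)) = sqrt(406465 + (-180 + 10*(-86 - 220)**2/3)) = sqrt(406465 + (-180 + (10/3)*(-306)**2)) = sqrt(406465 + (-180 + (10/3)*93636)) = sqrt(406465 + (-180 + 312120)) = sqrt(406465 + 311940) = sqrt(718405)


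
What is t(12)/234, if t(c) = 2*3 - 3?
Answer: 1/78 ≈ 0.012821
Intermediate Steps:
t(c) = 3 (t(c) = 6 - 3 = 3)
t(12)/234 = 3/234 = 3*(1/234) = 1/78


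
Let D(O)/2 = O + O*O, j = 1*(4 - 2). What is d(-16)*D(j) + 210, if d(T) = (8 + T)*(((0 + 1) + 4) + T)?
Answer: 1266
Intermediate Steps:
d(T) = (5 + T)*(8 + T) (d(T) = (8 + T)*((1 + 4) + T) = (8 + T)*(5 + T) = (5 + T)*(8 + T))
j = 2 (j = 1*2 = 2)
D(O) = 2*O + 2*O² (D(O) = 2*(O + O*O) = 2*(O + O²) = 2*O + 2*O²)
d(-16)*D(j) + 210 = (40 + (-16)² + 13*(-16))*(2*2*(1 + 2)) + 210 = (40 + 256 - 208)*(2*2*3) + 210 = 88*12 + 210 = 1056 + 210 = 1266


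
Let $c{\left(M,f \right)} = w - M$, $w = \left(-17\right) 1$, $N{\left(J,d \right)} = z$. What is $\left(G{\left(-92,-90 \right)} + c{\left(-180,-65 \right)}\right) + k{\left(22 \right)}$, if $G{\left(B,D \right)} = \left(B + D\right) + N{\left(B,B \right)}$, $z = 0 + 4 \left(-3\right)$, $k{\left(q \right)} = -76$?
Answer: $-107$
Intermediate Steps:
$z = -12$ ($z = 0 - 12 = -12$)
$N{\left(J,d \right)} = -12$
$w = -17$
$c{\left(M,f \right)} = -17 - M$
$G{\left(B,D \right)} = -12 + B + D$ ($G{\left(B,D \right)} = \left(B + D\right) - 12 = -12 + B + D$)
$\left(G{\left(-92,-90 \right)} + c{\left(-180,-65 \right)}\right) + k{\left(22 \right)} = \left(\left(-12 - 92 - 90\right) - -163\right) - 76 = \left(-194 + \left(-17 + 180\right)\right) - 76 = \left(-194 + 163\right) - 76 = -31 - 76 = -107$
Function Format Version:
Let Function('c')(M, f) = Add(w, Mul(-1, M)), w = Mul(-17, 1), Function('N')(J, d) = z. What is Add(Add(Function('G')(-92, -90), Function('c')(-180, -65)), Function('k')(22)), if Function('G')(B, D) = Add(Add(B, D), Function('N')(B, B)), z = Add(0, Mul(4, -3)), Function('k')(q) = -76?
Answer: -107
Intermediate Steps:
z = -12 (z = Add(0, -12) = -12)
Function('N')(J, d) = -12
w = -17
Function('c')(M, f) = Add(-17, Mul(-1, M))
Function('G')(B, D) = Add(-12, B, D) (Function('G')(B, D) = Add(Add(B, D), -12) = Add(-12, B, D))
Add(Add(Function('G')(-92, -90), Function('c')(-180, -65)), Function('k')(22)) = Add(Add(Add(-12, -92, -90), Add(-17, Mul(-1, -180))), -76) = Add(Add(-194, Add(-17, 180)), -76) = Add(Add(-194, 163), -76) = Add(-31, -76) = -107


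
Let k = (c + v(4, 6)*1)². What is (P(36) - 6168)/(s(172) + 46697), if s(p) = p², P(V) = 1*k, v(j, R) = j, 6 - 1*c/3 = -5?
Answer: -4799/76281 ≈ -0.062912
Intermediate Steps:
c = 33 (c = 18 - 3*(-5) = 18 + 15 = 33)
k = 1369 (k = (33 + 4*1)² = (33 + 4)² = 37² = 1369)
P(V) = 1369 (P(V) = 1*1369 = 1369)
(P(36) - 6168)/(s(172) + 46697) = (1369 - 6168)/(172² + 46697) = -4799/(29584 + 46697) = -4799/76281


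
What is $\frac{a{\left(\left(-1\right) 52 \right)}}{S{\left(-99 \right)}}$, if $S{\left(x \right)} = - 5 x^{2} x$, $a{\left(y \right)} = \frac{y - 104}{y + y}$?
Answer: $\frac{1}{3234330} \approx 3.0918 \cdot 10^{-7}$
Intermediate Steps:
$a{\left(y \right)} = \frac{-104 + y}{2 y}$
$S{\left(x \right)} = - 5 x^{3}$
$\frac{a{\left(\left(-1\right) 52 \right)}}{S{\left(-99 \right)}} = \frac{\frac{1}{2} \frac{1}{\left(-1\right) 52} \left(-104 - 52\right)}{\left(-5\right) \left(-99\right)^{3}} = \frac{\frac{1}{2} \frac{1}{-52} \left(-104 - 52\right)}{\left(-5\right) \left(-970299\right)} = \frac{\frac{1}{2} \left(- \frac{1}{52}\right) \left(-156\right)}{4851495} = \frac{3}{2} \cdot \frac{1}{4851495} = \frac{1}{3234330}$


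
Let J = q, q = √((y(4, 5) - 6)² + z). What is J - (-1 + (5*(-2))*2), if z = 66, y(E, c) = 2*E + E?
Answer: 21 + √102 ≈ 31.100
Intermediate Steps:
y(E, c) = 3*E
q = √102 (q = √((3*4 - 6)² + 66) = √((12 - 6)² + 66) = √(6² + 66) = √(36 + 66) = √102 ≈ 10.100)
J = √102 ≈ 10.100
J - (-1 + (5*(-2))*2) = √102 - (-1 + (5*(-2))*2) = √102 - (-1 - 10*2) = √102 - (-1 - 20) = √102 - 1*(-21) = √102 + 21 = 21 + √102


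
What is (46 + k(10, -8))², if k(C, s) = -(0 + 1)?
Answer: 2025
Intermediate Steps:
k(C, s) = -1 (k(C, s) = -1*1 = -1)
(46 + k(10, -8))² = (46 - 1)² = 45² = 2025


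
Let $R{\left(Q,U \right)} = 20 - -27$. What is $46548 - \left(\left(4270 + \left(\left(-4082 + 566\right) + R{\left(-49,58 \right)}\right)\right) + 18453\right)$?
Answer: $27294$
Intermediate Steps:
$R{\left(Q,U \right)} = 47$ ($R{\left(Q,U \right)} = 20 + 27 = 47$)
$46548 - \left(\left(4270 + \left(\left(-4082 + 566\right) + R{\left(-49,58 \right)}\right)\right) + 18453\right) = 46548 - \left(\left(4270 + \left(\left(-4082 + 566\right) + 47\right)\right) + 18453\right) = 46548 - \left(\left(4270 + \left(-3516 + 47\right)\right) + 18453\right) = 46548 - \left(\left(4270 - 3469\right) + 18453\right) = 46548 - \left(801 + 18453\right) = 46548 - 19254 = 27294$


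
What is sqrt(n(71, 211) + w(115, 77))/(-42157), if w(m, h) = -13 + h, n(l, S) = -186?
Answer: -I*sqrt(122)/42157 ≈ -0.00026201*I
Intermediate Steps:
sqrt(n(71, 211) + w(115, 77))/(-42157) = sqrt(-186 + (-13 + 77))/(-42157) = sqrt(-186 + 64)*(-1/42157) = sqrt(-122)*(-1/42157) = (I*sqrt(122))*(-1/42157) = -I*sqrt(122)/42157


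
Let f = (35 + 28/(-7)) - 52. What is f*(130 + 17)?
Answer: -3087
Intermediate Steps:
f = -21 (f = (35 + 28*(-1/7)) - 52 = (35 - 4) - 52 = 31 - 52 = -21)
f*(130 + 17) = -21*(130 + 17) = -21*147 = -3087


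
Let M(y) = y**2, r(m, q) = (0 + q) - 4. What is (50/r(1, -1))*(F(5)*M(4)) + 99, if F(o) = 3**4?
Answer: -12861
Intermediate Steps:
r(m, q) = -4 + q (r(m, q) = q - 4 = -4 + q)
F(o) = 81
(50/r(1, -1))*(F(5)*M(4)) + 99 = (50/(-4 - 1))*(81*4**2) + 99 = (50/(-5))*(81*16) + 99 = (50*(-1/5))*1296 + 99 = -10*1296 + 99 = -12960 + 99 = -12861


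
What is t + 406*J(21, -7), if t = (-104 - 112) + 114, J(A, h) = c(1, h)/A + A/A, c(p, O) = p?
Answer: 970/3 ≈ 323.33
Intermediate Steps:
J(A, h) = 1 + 1/A (J(A, h) = 1/A + A/A = 1/A + 1 = 1 + 1/A)
t = -102 (t = -216 + 114 = -102)
t + 406*J(21, -7) = -102 + 406*((1 + 21)/21) = -102 + 406*((1/21)*22) = -102 + 406*(22/21) = -102 + 1276/3 = 970/3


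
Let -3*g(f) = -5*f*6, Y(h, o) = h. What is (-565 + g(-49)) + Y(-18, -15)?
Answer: -1073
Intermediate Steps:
g(f) = 10*f (g(f) = -(-5*f)*6/3 = -(-10)*f = 10*f)
(-565 + g(-49)) + Y(-18, -15) = (-565 + 10*(-49)) - 18 = (-565 - 490) - 18 = -1055 - 18 = -1073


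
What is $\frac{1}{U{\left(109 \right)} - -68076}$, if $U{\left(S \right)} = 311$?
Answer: $\frac{1}{68387} \approx 1.4623 \cdot 10^{-5}$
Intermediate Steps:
$\frac{1}{U{\left(109 \right)} - -68076} = \frac{1}{311 - -68076} = \frac{1}{311 + 68076} = \frac{1}{68387}$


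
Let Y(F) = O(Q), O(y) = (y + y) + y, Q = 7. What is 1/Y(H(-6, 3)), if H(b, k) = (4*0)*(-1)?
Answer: 1/21 ≈ 0.047619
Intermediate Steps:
O(y) = 3*y (O(y) = 2*y + y = 3*y)
H(b, k) = 0 (H(b, k) = 0*(-1) = 0)
Y(F) = 21 (Y(F) = 3*7 = 21)
1/Y(H(-6, 3)) = 1/21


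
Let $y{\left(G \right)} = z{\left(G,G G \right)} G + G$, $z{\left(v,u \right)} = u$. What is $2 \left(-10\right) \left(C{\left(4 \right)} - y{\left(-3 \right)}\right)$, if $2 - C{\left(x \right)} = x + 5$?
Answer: $-460$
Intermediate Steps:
$y{\left(G \right)} = G + G^{3}$ ($y{\left(G \right)} = G G G + G = G^{2} G + G = G^{3} + G = G + G^{3}$)
$C{\left(x \right)} = -3 - x$ ($C{\left(x \right)} = 2 - \left(x + 5\right) = 2 - \left(5 + x\right) = -3 - x$)
$2 \left(-10\right) \left(C{\left(4 \right)} - y{\left(-3 \right)}\right) = 2 \left(-10\right) \left(\left(-3 - 4\right) - \left(-3 + \left(-3\right)^{3}\right)\right) = - 20 \left(\left(-3 - 4\right) - \left(-3 - 27\right)\right) = - 20 \left(-7 - -30\right) = - 20 \left(-7 + 30\right) = \left(-20\right) 23 = -460$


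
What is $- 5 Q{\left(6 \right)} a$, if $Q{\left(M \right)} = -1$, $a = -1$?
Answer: $-5$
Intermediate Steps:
$- 5 Q{\left(6 \right)} a = \left(-5\right) \left(-1\right) \left(-1\right) = 5 \left(-1\right) = -5$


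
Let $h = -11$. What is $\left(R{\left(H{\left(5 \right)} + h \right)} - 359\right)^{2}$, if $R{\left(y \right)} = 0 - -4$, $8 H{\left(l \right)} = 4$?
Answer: $126025$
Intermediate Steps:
$H{\left(l \right)} = \frac{1}{2}$ ($H{\left(l \right)} = \frac{1}{8} \cdot 4 = \frac{1}{2}$)
$R{\left(y \right)} = 4$ ($R{\left(y \right)} = 0 + 4 = 4$)
$\left(R{\left(H{\left(5 \right)} + h \right)} - 359\right)^{2} = \left(4 - 359\right)^{2} = \left(-355\right)^{2} = 126025$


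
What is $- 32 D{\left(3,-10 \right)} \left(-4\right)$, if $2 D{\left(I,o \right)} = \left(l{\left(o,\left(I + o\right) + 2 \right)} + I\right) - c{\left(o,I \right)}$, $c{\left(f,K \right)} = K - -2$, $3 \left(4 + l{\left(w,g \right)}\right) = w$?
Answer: $- \frac{1792}{3} \approx -597.33$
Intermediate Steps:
$l{\left(w,g \right)} = -4 + \frac{w}{3}$
$c{\left(f,K \right)} = 2 + K$ ($c{\left(f,K \right)} = K + 2 = 2 + K$)
$D{\left(I,o \right)} = -3 + \frac{o}{6}$ ($D{\left(I,o \right)} = \frac{\left(\left(-4 + \frac{o}{3}\right) + I\right) - \left(2 + I\right)}{2} = \frac{\left(-4 + I + \frac{o}{3}\right) - \left(2 + I\right)}{2} = \frac{-6 + \frac{o}{3}}{2} = -3 + \frac{o}{6}$)
$- 32 D{\left(3,-10 \right)} \left(-4\right) = - 32 \left(-3 + \frac{1}{6} \left(-10\right)\right) \left(-4\right) = - 32 \left(-3 - \frac{5}{3}\right) \left(-4\right) = \left(-32\right) \left(- \frac{14}{3}\right) \left(-4\right) = \frac{448}{3} \left(-4\right) = - \frac{1792}{3}$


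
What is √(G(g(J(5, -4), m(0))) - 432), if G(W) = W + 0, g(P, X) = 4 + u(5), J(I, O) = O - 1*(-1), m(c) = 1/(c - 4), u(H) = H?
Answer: 3*I*√47 ≈ 20.567*I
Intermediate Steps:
m(c) = 1/(-4 + c)
J(I, O) = 1 + O (J(I, O) = O + 1 = 1 + O)
g(P, X) = 9 (g(P, X) = 4 + 5 = 9)
G(W) = W
√(G(g(J(5, -4), m(0))) - 432) = √(9 - 432) = √(-423) = 3*I*√47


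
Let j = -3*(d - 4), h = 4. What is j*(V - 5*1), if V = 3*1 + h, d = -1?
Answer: 30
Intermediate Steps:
j = 15 (j = -3*(-1 - 4) = -3*(-5) = 15)
V = 7 (V = 3*1 + 4 = 3 + 4 = 7)
j*(V - 5*1) = 15*(7 - 5*1) = 15*(7 - 5) = 15*2 = 30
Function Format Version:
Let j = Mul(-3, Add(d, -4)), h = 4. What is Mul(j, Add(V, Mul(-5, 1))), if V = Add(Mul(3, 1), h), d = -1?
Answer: 30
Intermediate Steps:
j = 15 (j = Mul(-3, Add(-1, -4)) = Mul(-3, -5) = 15)
V = 7 (V = Add(Mul(3, 1), 4) = Add(3, 4) = 7)
Mul(j, Add(V, Mul(-5, 1))) = Mul(15, Add(7, Mul(-5, 1))) = Mul(15, Add(7, -5)) = Mul(15, 2) = 30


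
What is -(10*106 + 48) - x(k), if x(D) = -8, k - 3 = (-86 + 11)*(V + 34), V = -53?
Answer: -1100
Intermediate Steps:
k = 1428 (k = 3 + (-86 + 11)*(-53 + 34) = 3 - 75*(-19) = 3 + 1425 = 1428)
-(10*106 + 48) - x(k) = -(10*106 + 48) - 1*(-8) = -(1060 + 48) + 8 = -1*1108 + 8 = -1108 + 8 = -1100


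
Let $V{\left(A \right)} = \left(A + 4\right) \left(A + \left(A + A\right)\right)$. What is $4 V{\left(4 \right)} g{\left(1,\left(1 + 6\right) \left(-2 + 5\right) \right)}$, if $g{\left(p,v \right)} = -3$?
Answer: $-1152$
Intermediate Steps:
$V{\left(A \right)} = 3 A \left(4 + A\right)$ ($V{\left(A \right)} = \left(4 + A\right) \left(A + 2 A\right) = \left(4 + A\right) 3 A = 3 A \left(4 + A\right)$)
$4 V{\left(4 \right)} g{\left(1,\left(1 + 6\right) \left(-2 + 5\right) \right)} = 4 \cdot 3 \cdot 4 \left(4 + 4\right) \left(-3\right) = 4 \cdot 3 \cdot 4 \cdot 8 \left(-3\right) = 4 \cdot 96 \left(-3\right) = 384 \left(-3\right) = -1152$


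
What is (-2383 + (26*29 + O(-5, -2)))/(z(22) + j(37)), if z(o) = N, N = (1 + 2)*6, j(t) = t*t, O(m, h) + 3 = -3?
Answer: -1635/1387 ≈ -1.1788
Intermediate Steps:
O(m, h) = -6 (O(m, h) = -3 - 3 = -6)
j(t) = t²
N = 18 (N = 3*6 = 18)
z(o) = 18
(-2383 + (26*29 + O(-5, -2)))/(z(22) + j(37)) = (-2383 + (26*29 - 6))/(18 + 37²) = (-2383 + (754 - 6))/(18 + 1369) = (-2383 + 748)/1387 = -1635*1/1387 = -1635/1387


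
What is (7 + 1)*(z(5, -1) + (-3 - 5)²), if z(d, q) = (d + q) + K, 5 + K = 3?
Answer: 528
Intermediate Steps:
K = -2 (K = -5 + 3 = -2)
z(d, q) = -2 + d + q (z(d, q) = (d + q) - 2 = -2 + d + q)
(7 + 1)*(z(5, -1) + (-3 - 5)²) = (7 + 1)*((-2 + 5 - 1) + (-3 - 5)²) = 8*(2 + (-8)²) = 8*(2 + 64) = 8*66 = 528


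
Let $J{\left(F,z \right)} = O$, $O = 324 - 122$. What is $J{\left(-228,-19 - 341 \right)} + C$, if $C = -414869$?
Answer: $-414667$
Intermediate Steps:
$O = 202$
$J{\left(F,z \right)} = 202$
$J{\left(-228,-19 - 341 \right)} + C = 202 - 414869 = -414667$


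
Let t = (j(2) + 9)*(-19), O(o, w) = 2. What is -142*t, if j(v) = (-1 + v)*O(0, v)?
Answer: 29678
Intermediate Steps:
j(v) = -2 + 2*v (j(v) = (-1 + v)*2 = -2 + 2*v)
t = -209 (t = ((-2 + 2*2) + 9)*(-19) = ((-2 + 4) + 9)*(-19) = (2 + 9)*(-19) = 11*(-19) = -209)
-142*t = -142*(-209) = 29678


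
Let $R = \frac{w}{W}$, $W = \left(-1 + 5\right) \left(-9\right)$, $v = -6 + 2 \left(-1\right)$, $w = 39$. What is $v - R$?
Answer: $- \frac{83}{12} \approx -6.9167$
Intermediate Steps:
$v = -8$ ($v = -6 - 2 = -8$)
$W = -36$ ($W = 4 \left(-9\right) = -36$)
$R = - \frac{13}{12}$ ($R = \frac{39}{-36} = 39 \left(- \frac{1}{36}\right) = - \frac{13}{12} \approx -1.0833$)
$v - R = -8 - - \frac{13}{12} = -8 + \frac{13}{12} = - \frac{83}{12}$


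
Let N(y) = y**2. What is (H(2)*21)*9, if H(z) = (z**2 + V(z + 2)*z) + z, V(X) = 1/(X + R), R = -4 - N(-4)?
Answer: 8883/8 ≈ 1110.4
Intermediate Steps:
R = -20 (R = -4 - 1*(-4)**2 = -4 - 1*16 = -4 - 16 = -20)
V(X) = 1/(-20 + X) (V(X) = 1/(X - 20) = 1/(-20 + X))
H(z) = z + z**2 + z/(-18 + z) (H(z) = (z**2 + z/(-20 + (z + 2))) + z = (z**2 + z/(-20 + (2 + z))) + z = (z**2 + z/(-18 + z)) + z = z + z**2 + z/(-18 + z))
(H(2)*21)*9 = ((2*(1 + (1 + 2)*(-18 + 2))/(-18 + 2))*21)*9 = ((2*(1 + 3*(-16))/(-16))*21)*9 = ((2*(-1/16)*(1 - 48))*21)*9 = ((2*(-1/16)*(-47))*21)*9 = ((47/8)*21)*9 = (987/8)*9 = 8883/8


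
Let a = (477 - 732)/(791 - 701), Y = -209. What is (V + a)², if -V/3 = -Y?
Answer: 14280841/36 ≈ 3.9669e+5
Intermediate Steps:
a = -17/6 (a = -255/90 = -255*1/90 = -17/6 ≈ -2.8333)
V = -627 (V = -(-3)*(-209) = -3*209 = -627)
(V + a)² = (-627 - 17/6)² = (-3779/6)² = 14280841/36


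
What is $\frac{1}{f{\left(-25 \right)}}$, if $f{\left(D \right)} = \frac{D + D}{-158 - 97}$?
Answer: $\frac{51}{10} \approx 5.1$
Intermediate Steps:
$f{\left(D \right)} = - \frac{2 D}{255}$ ($f{\left(D \right)} = \frac{2 D}{-255} = 2 D \left(- \frac{1}{255}\right) = - \frac{2 D}{255}$)
$\frac{1}{f{\left(-25 \right)}} = \frac{1}{\left(- \frac{2}{255}\right) \left(-25\right)} = \frac{1}{\frac{10}{51}} = \frac{51}{10}$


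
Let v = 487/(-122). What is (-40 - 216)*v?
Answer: 62336/61 ≈ 1021.9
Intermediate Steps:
v = -487/122 (v = 487*(-1/122) = -487/122 ≈ -3.9918)
(-40 - 216)*v = (-40 - 216)*(-487/122) = -256*(-487/122) = 62336/61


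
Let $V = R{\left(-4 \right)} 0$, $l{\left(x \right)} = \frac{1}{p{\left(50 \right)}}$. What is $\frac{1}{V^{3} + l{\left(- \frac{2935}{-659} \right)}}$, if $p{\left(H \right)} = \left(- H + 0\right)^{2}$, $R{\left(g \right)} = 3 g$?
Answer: $2500$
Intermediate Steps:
$p{\left(H \right)} = H^{2}$ ($p{\left(H \right)} = \left(- H\right)^{2} = H^{2}$)
$l{\left(x \right)} = \frac{1}{2500}$ ($l{\left(x \right)} = \frac{1}{50^{2}} = \frac{1}{2500}$)
$V = 0$ ($V = 3 \left(-4\right) 0 = \left(-12\right) 0 = 0$)
$\frac{1}{V^{3} + l{\left(- \frac{2935}{-659} \right)}} = \frac{1}{0^{3} + \frac{1}{2500}} = \frac{1}{0 + \frac{1}{2500}} = \frac{1}{\frac{1}{2500}} = 2500$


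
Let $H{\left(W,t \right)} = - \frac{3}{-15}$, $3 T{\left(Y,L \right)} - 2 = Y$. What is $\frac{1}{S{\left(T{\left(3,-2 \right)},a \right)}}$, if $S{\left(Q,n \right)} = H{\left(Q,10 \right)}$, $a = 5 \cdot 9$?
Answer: $5$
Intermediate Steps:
$a = 45$
$T{\left(Y,L \right)} = \frac{2}{3} + \frac{Y}{3}$
$H{\left(W,t \right)} = \frac{1}{5}$ ($H{\left(W,t \right)} = \left(-3\right) \left(- \frac{1}{15}\right) = \frac{1}{5}$)
$S{\left(Q,n \right)} = \frac{1}{5}$
$\frac{1}{S{\left(T{\left(3,-2 \right)},a \right)}} = \frac{1}{\frac{1}{5}} = 5$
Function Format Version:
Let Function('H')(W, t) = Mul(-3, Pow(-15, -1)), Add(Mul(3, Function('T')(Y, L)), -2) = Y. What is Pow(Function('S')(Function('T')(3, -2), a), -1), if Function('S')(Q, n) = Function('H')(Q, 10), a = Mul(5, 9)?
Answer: 5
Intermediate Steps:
a = 45
Function('T')(Y, L) = Add(Rational(2, 3), Mul(Rational(1, 3), Y))
Function('H')(W, t) = Rational(1, 5) (Function('H')(W, t) = Mul(-3, Rational(-1, 15)) = Rational(1, 5))
Function('S')(Q, n) = Rational(1, 5)
Pow(Function('S')(Function('T')(3, -2), a), -1) = Pow(Rational(1, 5), -1) = 5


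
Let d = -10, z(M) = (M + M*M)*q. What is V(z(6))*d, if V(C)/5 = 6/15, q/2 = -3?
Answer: -20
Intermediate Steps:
q = -6 (q = 2*(-3) = -6)
z(M) = -6*M - 6*M² (z(M) = (M + M*M)*(-6) = (M + M²)*(-6) = -6*M - 6*M²)
V(C) = 2 (V(C) = 5*(6/15) = 5*(6*(1/15)) = 5*(⅖) = 2)
V(z(6))*d = 2*(-10) = -20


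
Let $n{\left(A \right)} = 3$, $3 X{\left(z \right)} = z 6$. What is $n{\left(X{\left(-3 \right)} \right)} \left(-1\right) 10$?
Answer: $-30$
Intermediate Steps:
$X{\left(z \right)} = 2 z$ ($X{\left(z \right)} = \frac{z 6}{3} = \frac{6 z}{3} = 2 z$)
$n{\left(X{\left(-3 \right)} \right)} \left(-1\right) 10 = 3 \left(-1\right) 10 = \left(-3\right) 10 = -30$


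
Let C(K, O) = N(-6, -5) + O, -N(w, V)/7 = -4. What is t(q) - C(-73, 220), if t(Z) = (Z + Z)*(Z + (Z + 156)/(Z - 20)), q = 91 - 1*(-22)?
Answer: 2412764/93 ≈ 25944.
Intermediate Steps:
q = 113 (q = 91 + 22 = 113)
N(w, V) = 28 (N(w, V) = -7*(-4) = 28)
t(Z) = 2*Z*(Z + (156 + Z)/(-20 + Z)) (t(Z) = (2*Z)*(Z + (156 + Z)/(-20 + Z)) = 2*Z*(Z + (156 + Z)/(-20 + Z)))
C(K, O) = 28 + O
t(q) - C(-73, 220) = 2*113*(156 + 113² - 19*113)/(-20 + 113) - (28 + 220) = 2*113*(156 + 12769 - 2147)/93 - 1*248 = 2*113*(1/93)*10778 - 248 = 2435828/93 - 248 = 2412764/93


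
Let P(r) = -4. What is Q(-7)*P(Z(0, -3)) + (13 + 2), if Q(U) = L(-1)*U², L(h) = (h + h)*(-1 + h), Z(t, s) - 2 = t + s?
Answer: -769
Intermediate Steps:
Z(t, s) = 2 + s + t (Z(t, s) = 2 + (t + s) = 2 + (s + t) = 2 + s + t)
L(h) = 2*h*(-1 + h) (L(h) = (2*h)*(-1 + h) = 2*h*(-1 + h))
Q(U) = 4*U² (Q(U) = (2*(-1)*(-1 - 1))*U² = (2*(-1)*(-2))*U² = 4*U²)
Q(-7)*P(Z(0, -3)) + (13 + 2) = (4*(-7)²)*(-4) + (13 + 2) = (4*49)*(-4) + 15 = 196*(-4) + 15 = -784 + 15 = -769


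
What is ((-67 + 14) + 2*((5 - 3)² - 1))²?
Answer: 2209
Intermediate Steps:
((-67 + 14) + 2*((5 - 3)² - 1))² = (-53 + 2*(2² - 1))² = (-53 + 2*(4 - 1))² = (-53 + 2*3)² = (-53 + 6)² = (-47)² = 2209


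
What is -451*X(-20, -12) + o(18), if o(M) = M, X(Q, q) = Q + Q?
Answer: 18058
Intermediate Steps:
X(Q, q) = 2*Q
-451*X(-20, -12) + o(18) = -902*(-20) + 18 = -451*(-40) + 18 = 18040 + 18 = 18058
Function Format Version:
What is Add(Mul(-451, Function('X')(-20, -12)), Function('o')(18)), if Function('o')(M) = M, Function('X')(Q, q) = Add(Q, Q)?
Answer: 18058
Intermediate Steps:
Function('X')(Q, q) = Mul(2, Q)
Add(Mul(-451, Function('X')(-20, -12)), Function('o')(18)) = Add(Mul(-451, Mul(2, -20)), 18) = Add(Mul(-451, -40), 18) = Add(18040, 18) = 18058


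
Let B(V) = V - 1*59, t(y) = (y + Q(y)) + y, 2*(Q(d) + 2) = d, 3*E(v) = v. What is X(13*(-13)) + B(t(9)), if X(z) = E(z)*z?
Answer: 56891/6 ≈ 9481.8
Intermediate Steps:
E(v) = v/3
Q(d) = -2 + d/2
t(y) = -2 + 5*y/2 (t(y) = (y + (-2 + y/2)) + y = (-2 + 3*y/2) + y = -2 + 5*y/2)
B(V) = -59 + V (B(V) = V - 59 = -59 + V)
X(z) = z²/3 (X(z) = (z/3)*z = z²/3)
X(13*(-13)) + B(t(9)) = (13*(-13))²/3 + (-59 + (-2 + (5/2)*9)) = (⅓)*(-169)² + (-59 + (-2 + 45/2)) = (⅓)*28561 + (-59 + 41/2) = 28561/3 - 77/2 = 56891/6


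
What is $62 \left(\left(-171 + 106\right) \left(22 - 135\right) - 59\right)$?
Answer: $451732$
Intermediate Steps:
$62 \left(\left(-171 + 106\right) \left(22 - 135\right) - 59\right) = 62 \left(\left(-65\right) \left(-113\right) - 59\right) = 62 \left(7345 - 59\right) = 62 \cdot 7286 = 451732$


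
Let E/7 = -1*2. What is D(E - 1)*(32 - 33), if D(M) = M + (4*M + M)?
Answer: 90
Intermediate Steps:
E = -14 (E = 7*(-1*2) = 7*(-2) = -14)
D(M) = 6*M (D(M) = M + 5*M = 6*M)
D(E - 1)*(32 - 33) = (6*(-14 - 1))*(32 - 33) = (6*(-15))*(-1) = -90*(-1) = 90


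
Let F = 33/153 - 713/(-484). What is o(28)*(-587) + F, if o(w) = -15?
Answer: 217384307/24684 ≈ 8806.7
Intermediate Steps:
F = 41687/24684 (F = 33*(1/153) - 713*(-1/484) = 11/51 + 713/484 = 41687/24684 ≈ 1.6888)
o(28)*(-587) + F = -15*(-587) + 41687/24684 = 8805 + 41687/24684 = 217384307/24684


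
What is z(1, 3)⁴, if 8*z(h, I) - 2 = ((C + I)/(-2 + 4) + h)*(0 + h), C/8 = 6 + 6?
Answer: 121550625/65536 ≈ 1854.7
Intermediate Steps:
C = 96 (C = 8*(6 + 6) = 8*12 = 96)
z(h, I) = ¼ + h*(48 + h + I/2)/8 (z(h, I) = ¼ + (((96 + I)/(-2 + 4) + h)*(0 + h))/8 = ¼ + (((96 + I)/2 + h)*h)/8 = ¼ + (((96 + I)*(½) + h)*h)/8 = ¼ + (((48 + I/2) + h)*h)/8 = ¼ + ((48 + h + I/2)*h)/8 = ¼ + (h*(48 + h + I/2))/8 = ¼ + h*(48 + h + I/2)/8)
z(1, 3)⁴ = (¼ + 6*1 + (⅛)*1² + (1/16)*3*1)⁴ = (¼ + 6 + (⅛)*1 + 3/16)⁴ = (¼ + 6 + ⅛ + 3/16)⁴ = (105/16)⁴ = 121550625/65536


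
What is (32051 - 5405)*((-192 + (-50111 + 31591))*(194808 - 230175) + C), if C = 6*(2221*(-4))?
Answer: 17632564164000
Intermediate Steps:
C = -53304 (C = 6*(-8884) = -53304)
(32051 - 5405)*((-192 + (-50111 + 31591))*(194808 - 230175) + C) = (32051 - 5405)*((-192 + (-50111 + 31591))*(194808 - 230175) - 53304) = 26646*((-192 - 18520)*(-35367) - 53304) = 26646*(-18712*(-35367) - 53304) = 26646*(661787304 - 53304) = 26646*661734000 = 17632564164000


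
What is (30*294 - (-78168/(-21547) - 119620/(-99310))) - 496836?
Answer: -104428287179734/213983257 ≈ -4.8802e+5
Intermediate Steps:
(30*294 - (-78168/(-21547) - 119620/(-99310))) - 496836 = (8820 - (-78168*(-1/21547) - 119620*(-1/99310))) - 496836 = (8820 - (78168/21547 + 11962/9931)) - 496836 = (8820 - 1*1034031622/213983257) - 496836 = (8820 - 1034031622/213983257) - 496836 = 1886298295118/213983257 - 496836 = -104428287179734/213983257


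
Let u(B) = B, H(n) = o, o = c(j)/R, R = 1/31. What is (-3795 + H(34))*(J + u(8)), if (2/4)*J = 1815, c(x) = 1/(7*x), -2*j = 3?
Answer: -290155966/21 ≈ -1.3817e+7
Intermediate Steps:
j = -3/2 (j = -1/2*3 = -3/2 ≈ -1.5000)
c(x) = 1/(7*x)
J = 3630 (J = 2*1815 = 3630)
R = 1/31 ≈ 0.032258
o = -62/21 (o = (1/(7*(-3/2)))/(1/31) = ((1/7)*(-2/3))*31 = -2/21*31 = -62/21 ≈ -2.9524)
H(n) = -62/21
(-3795 + H(34))*(J + u(8)) = (-3795 - 62/21)*(3630 + 8) = -79757/21*3638 = -290155966/21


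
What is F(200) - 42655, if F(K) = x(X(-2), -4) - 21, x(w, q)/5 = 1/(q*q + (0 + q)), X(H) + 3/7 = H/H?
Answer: -512107/12 ≈ -42676.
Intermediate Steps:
X(H) = 4/7 (X(H) = -3/7 + H/H = -3/7 + 1 = 4/7)
x(w, q) = 5/(q + q²) (x(w, q) = 5/(q*q + (0 + q)) = 5/(q² + q) = 5/(q + q²))
F(K) = -247/12 (F(K) = 5/(-4*(1 - 4)) - 21 = 5*(-¼)/(-3) - 21 = 5*(-¼)*(-⅓) - 21 = 5/12 - 21 = -247/12)
F(200) - 42655 = -247/12 - 42655 = -512107/12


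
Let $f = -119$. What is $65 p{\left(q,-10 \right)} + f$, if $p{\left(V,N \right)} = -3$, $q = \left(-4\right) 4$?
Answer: $-314$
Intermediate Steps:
$q = -16$
$65 p{\left(q,-10 \right)} + f = 65 \left(-3\right) - 119 = -195 - 119 = -314$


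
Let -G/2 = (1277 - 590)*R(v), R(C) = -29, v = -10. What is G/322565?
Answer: 39846/322565 ≈ 0.12353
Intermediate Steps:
G = 39846 (G = -2*(1277 - 590)*(-29) = -1374*(-29) = -2*(-19923) = 39846)
G/322565 = 39846/322565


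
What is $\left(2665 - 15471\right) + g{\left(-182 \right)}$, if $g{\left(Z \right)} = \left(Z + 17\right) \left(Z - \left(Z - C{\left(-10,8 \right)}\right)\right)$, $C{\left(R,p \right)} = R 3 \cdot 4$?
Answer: $6994$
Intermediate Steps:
$C{\left(R,p \right)} = 12 R$ ($C{\left(R,p \right)} = 3 R 4 = 12 R$)
$g{\left(Z \right)} = -2040 - 120 Z$ ($g{\left(Z \right)} = \left(Z + 17\right) \left(Z - \left(120 + Z\right)\right) = \left(17 + Z\right) \left(Z - \left(120 + Z\right)\right) = \left(17 + Z\right) \left(-120\right) = -2040 - 120 Z$)
$\left(2665 - 15471\right) + g{\left(-182 \right)} = \left(2665 - 15471\right) - -19800 = -12806 + \left(-2040 + 21840\right) = -12806 + 19800 = 6994$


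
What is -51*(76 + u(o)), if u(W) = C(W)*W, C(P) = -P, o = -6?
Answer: -2040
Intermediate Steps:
u(W) = -W² (u(W) = (-W)*W = -W²)
-51*(76 + u(o)) = -51*(76 - 1*(-6)²) = -51*(76 - 1*36) = -51*(76 - 36) = -51*40 = -2040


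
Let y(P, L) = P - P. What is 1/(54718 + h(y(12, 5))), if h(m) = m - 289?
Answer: 1/54429 ≈ 1.8373e-5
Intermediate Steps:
y(P, L) = 0
h(m) = -289 + m
1/(54718 + h(y(12, 5))) = 1/(54718 + (-289 + 0)) = 1/(54718 - 289) = 1/54429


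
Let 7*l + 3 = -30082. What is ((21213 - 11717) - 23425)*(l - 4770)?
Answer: 884143275/7 ≈ 1.2631e+8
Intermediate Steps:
l = -30085/7 (l = -3/7 + (1/7)*(-30082) = -3/7 - 30082/7 = -30085/7 ≈ -4297.9)
((21213 - 11717) - 23425)*(l - 4770) = ((21213 - 11717) - 23425)*(-30085/7 - 4770) = (9496 - 23425)*(-63475/7) = -13929*(-63475/7) = 884143275/7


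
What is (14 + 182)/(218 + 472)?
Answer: 98/345 ≈ 0.28406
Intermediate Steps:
(14 + 182)/(218 + 472) = 196/690 = 196*(1/690) = 98/345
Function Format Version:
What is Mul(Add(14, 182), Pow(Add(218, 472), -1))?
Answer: Rational(98, 345) ≈ 0.28406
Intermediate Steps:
Mul(Add(14, 182), Pow(Add(218, 472), -1)) = Mul(196, Pow(690, -1)) = Mul(196, Rational(1, 690)) = Rational(98, 345)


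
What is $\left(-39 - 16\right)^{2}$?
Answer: $3025$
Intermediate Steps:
$\left(-39 - 16\right)^{2} = \left(-55\right)^{2} = 3025$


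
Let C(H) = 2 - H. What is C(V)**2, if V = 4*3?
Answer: 100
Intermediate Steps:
V = 12
C(V)**2 = (2 - 1*12)**2 = (2 - 12)**2 = (-10)**2 = 100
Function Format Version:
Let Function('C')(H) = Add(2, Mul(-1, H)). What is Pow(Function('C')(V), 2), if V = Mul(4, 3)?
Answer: 100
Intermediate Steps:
V = 12
Pow(Function('C')(V), 2) = Pow(Add(2, Mul(-1, 12)), 2) = Pow(Add(2, -12), 2) = Pow(-10, 2) = 100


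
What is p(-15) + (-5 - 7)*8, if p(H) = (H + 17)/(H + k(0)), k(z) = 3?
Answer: -577/6 ≈ -96.167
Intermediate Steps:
p(H) = (17 + H)/(3 + H) (p(H) = (H + 17)/(H + 3) = (17 + H)/(3 + H))
p(-15) + (-5 - 7)*8 = (17 - 15)/(3 - 15) + (-5 - 7)*8 = 2/(-12) - 12*8 = -1/12*2 - 96 = -⅙ - 96 = -577/6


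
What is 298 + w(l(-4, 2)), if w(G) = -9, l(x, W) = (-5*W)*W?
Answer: 289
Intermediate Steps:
l(x, W) = -5*W²
298 + w(l(-4, 2)) = 298 - 9 = 289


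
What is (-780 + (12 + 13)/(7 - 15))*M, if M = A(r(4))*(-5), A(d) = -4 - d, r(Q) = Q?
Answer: -31325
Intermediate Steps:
M = 40 (M = (-4 - 1*4)*(-5) = (-4 - 4)*(-5) = -8*(-5) = 40)
(-780 + (12 + 13)/(7 - 15))*M = (-780 + (12 + 13)/(7 - 15))*40 = (-780 + 25/(-8))*40 = (-780 + 25*(-⅛))*40 = (-780 - 25/8)*40 = -6265/8*40 = -31325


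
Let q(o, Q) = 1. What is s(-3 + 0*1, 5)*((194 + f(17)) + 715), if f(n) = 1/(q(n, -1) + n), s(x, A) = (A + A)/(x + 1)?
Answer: -81815/18 ≈ -4545.3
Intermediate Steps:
s(x, A) = 2*A/(1 + x) (s(x, A) = (2*A)/(1 + x) = 2*A/(1 + x))
f(n) = 1/(1 + n)
s(-3 + 0*1, 5)*((194 + f(17)) + 715) = (2*5/(1 + (-3 + 0*1)))*((194 + 1/(1 + 17)) + 715) = (2*5/(1 + (-3 + 0)))*((194 + 1/18) + 715) = (2*5/(1 - 3))*((194 + 1/18) + 715) = (2*5/(-2))*(3493/18 + 715) = (2*5*(-½))*(16363/18) = -5*16363/18 = -81815/18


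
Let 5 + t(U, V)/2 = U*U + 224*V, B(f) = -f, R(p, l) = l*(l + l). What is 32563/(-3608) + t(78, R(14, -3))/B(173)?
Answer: -78594375/624184 ≈ -125.92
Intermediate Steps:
R(p, l) = 2*l² (R(p, l) = l*(2*l) = 2*l²)
t(U, V) = -10 + 2*U² + 448*V (t(U, V) = -10 + 2*(U*U + 224*V) = -10 + 2*(U² + 224*V) = -10 + (2*U² + 448*V) = -10 + 2*U² + 448*V)
32563/(-3608) + t(78, R(14, -3))/B(173) = 32563/(-3608) + (-10 + 2*78² + 448*(2*(-3)²))/((-1*173)) = 32563*(-1/3608) + (-10 + 2*6084 + 448*(2*9))/(-173) = -32563/3608 + (-10 + 12168 + 448*18)*(-1/173) = -32563/3608 + (-10 + 12168 + 8064)*(-1/173) = -32563/3608 + 20222*(-1/173) = -32563/3608 - 20222/173 = -78594375/624184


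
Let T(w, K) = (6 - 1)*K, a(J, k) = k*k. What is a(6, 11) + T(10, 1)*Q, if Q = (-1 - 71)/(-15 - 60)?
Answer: 629/5 ≈ 125.80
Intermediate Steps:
a(J, k) = k**2
T(w, K) = 5*K
Q = 24/25 (Q = -72/(-75) = -72*(-1/75) = 24/25 ≈ 0.96000)
a(6, 11) + T(10, 1)*Q = 11**2 + (5*1)*(24/25) = 121 + 5*(24/25) = 121 + 24/5 = 629/5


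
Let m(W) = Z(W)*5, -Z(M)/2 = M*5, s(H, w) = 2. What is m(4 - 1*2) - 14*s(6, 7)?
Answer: -128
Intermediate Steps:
Z(M) = -10*M (Z(M) = -2*M*5 = -10*M)
m(W) = -50*W (m(W) = -10*W*5 = -50*W)
m(4 - 1*2) - 14*s(6, 7) = -50*(4 - 1*2) - 14*2 = -50*(4 - 2) - 28 = -50*2 - 28 = -100 - 28 = -128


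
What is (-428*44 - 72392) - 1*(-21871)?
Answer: -69353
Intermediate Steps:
(-428*44 - 72392) - 1*(-21871) = (-18832 - 72392) + 21871 = -91224 + 21871 = -69353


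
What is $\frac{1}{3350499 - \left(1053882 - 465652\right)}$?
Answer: $\frac{1}{2762269} \approx 3.6202 \cdot 10^{-7}$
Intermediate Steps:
$\frac{1}{3350499 - \left(1053882 - 465652\right)} = \frac{1}{3350499 - 588230} = \frac{1}{2762269}$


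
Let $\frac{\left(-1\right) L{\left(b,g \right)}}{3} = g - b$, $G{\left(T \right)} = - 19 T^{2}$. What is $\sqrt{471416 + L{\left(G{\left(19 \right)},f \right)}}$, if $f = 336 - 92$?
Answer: $\sqrt{450107} \approx 670.9$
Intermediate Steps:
$f = 244$ ($f = 336 - 92 = 244$)
$L{\left(b,g \right)} = - 3 g + 3 b$ ($L{\left(b,g \right)} = - 3 \left(g - b\right) = - 3 g + 3 b$)
$\sqrt{471416 + L{\left(G{\left(19 \right)},f \right)}} = \sqrt{471416 + \left(\left(-3\right) 244 + 3 \left(- 19 \cdot 19^{2}\right)\right)} = \sqrt{471416 + \left(-732 + 3 \left(\left(-19\right) 361\right)\right)} = \sqrt{471416 + \left(-732 + 3 \left(-6859\right)\right)} = \sqrt{471416 - 21309} = \sqrt{450107}$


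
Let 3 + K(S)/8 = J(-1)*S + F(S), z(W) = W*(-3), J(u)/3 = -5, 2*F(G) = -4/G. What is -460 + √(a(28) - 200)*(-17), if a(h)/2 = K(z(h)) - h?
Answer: -460 - 34*√2189166/21 ≈ -2855.5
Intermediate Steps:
F(G) = -2/G (F(G) = (-4/G)/2 = -2/G)
J(u) = -15 (J(u) = 3*(-5) = -15)
z(W) = -3*W
K(S) = -24 - 120*S - 16/S (K(S) = -24 + 8*(-15*S - 2/S) = -24 + (-120*S - 16/S) = -24 - 120*S - 16/S)
a(h) = -48 + 718*h + 32/(3*h) (a(h) = 2*((-24 - (-360)*h - 16*(-1/(3*h))) - h) = 2*((-24 + 360*h - (-16)/(3*h)) - h) = 2*((-24 + 360*h + 16/(3*h)) - h) = 2*(-24 + 359*h + 16/(3*h)) = -48 + 718*h + 32/(3*h))
-460 + √(a(28) - 200)*(-17) = -460 + √((-48 + 718*28 + (32/3)/28) - 200)*(-17) = -460 + √((-48 + 20104 + (32/3)*(1/28)) - 200)*(-17) = -460 + √((-48 + 20104 + 8/21) - 200)*(-17) = -460 + √(421184/21 - 200)*(-17) = -460 + √(416984/21)*(-17) = -460 + (2*√2189166/21)*(-17) = -460 - 34*√2189166/21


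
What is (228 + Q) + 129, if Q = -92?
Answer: 265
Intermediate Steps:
(228 + Q) + 129 = (228 - 92) + 129 = 136 + 129 = 265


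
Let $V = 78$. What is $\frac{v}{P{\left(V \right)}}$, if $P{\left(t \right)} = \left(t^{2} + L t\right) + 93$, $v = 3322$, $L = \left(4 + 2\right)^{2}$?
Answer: $\frac{3322}{8985} \approx 0.36973$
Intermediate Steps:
$L = 36$ ($L = 6^{2} = 36$)
$P{\left(t \right)} = 93 + t^{2} + 36 t$ ($P{\left(t \right)} = \left(t^{2} + 36 t\right) + 93 = 93 + t^{2} + 36 t$)
$\frac{v}{P{\left(V \right)}} = \frac{3322}{93 + 78^{2} + 36 \cdot 78} = \frac{3322}{93 + 6084 + 2808} = \frac{3322}{8985}$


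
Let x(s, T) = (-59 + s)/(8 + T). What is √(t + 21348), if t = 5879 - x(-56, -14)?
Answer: √979482/6 ≈ 164.95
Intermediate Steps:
x(s, T) = (-59 + s)/(8 + T)
t = 35159/6 (t = 5879 - (-59 - 56)/(8 - 14) = 5879 - (-115)/(-6) = 5879 - (-1)*(-115)/6 = 5879 - 1*115/6 = 5879 - 115/6 = 35159/6 ≈ 5859.8)
√(t + 21348) = √(35159/6 + 21348) = √(163247/6) = √979482/6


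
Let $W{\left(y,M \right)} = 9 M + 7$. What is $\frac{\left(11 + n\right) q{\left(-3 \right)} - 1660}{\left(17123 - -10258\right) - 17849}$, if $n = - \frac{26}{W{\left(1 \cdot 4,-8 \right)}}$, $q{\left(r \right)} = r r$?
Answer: $- \frac{7787}{47660} \approx -0.16339$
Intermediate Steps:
$W{\left(y,M \right)} = 7 + 9 M$
$q{\left(r \right)} = r^{2}$
$n = \frac{2}{5}$ ($n = - \frac{26}{7 + 9 \left(-8\right)} = - \frac{26}{7 - 72} = - \frac{26}{-65} = \left(-26\right) \left(- \frac{1}{65}\right) = \frac{2}{5} \approx 0.4$)
$\frac{\left(11 + n\right) q{\left(-3 \right)} - 1660}{\left(17123 - -10258\right) - 17849} = \frac{\left(11 + \frac{2}{5}\right) \left(-3\right)^{2} - 1660}{\left(17123 - -10258\right) - 17849} = \frac{\frac{57}{5} \cdot 9 - 1660}{\left(17123 + 10258\right) - 17849} = \frac{\frac{513}{5} - 1660}{27381 - 17849} = - \frac{7787}{5 \cdot 9532} = \left(- \frac{7787}{5}\right) \frac{1}{9532} = - \frac{7787}{47660}$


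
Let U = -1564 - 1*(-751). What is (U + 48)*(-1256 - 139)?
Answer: 1067175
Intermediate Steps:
U = -813 (U = -1564 + 751 = -813)
(U + 48)*(-1256 - 139) = (-813 + 48)*(-1256 - 139) = -765*(-1395) = 1067175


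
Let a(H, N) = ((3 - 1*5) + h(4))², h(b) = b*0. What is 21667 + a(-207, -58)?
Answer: 21671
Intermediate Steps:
h(b) = 0
a(H, N) = 4 (a(H, N) = ((3 - 1*5) + 0)² = ((3 - 5) + 0)² = (-2 + 0)² = (-2)² = 4)
21667 + a(-207, -58) = 21667 + 4 = 21671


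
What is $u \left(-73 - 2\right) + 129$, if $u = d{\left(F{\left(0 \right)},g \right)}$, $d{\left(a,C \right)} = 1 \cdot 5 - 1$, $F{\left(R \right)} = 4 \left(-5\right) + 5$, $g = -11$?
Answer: $-171$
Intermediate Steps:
$F{\left(R \right)} = -15$ ($F{\left(R \right)} = -20 + 5 = -15$)
$d{\left(a,C \right)} = 4$ ($d{\left(a,C \right)} = 5 - 1 = 4$)
$u = 4$
$u \left(-73 - 2\right) + 129 = 4 \left(-73 - 2\right) + 129 = 4 \left(-75\right) + 129 = -300 + 129 = -171$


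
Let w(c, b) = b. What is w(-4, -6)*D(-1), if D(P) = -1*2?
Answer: 12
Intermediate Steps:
D(P) = -2
w(-4, -6)*D(-1) = -6*(-2) = 12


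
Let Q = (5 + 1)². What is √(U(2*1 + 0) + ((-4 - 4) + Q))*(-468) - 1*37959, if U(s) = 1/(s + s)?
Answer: -37959 - 234*√113 ≈ -40446.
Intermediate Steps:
Q = 36 (Q = 6² = 36)
U(s) = 1/(2*s)
√(U(2*1 + 0) + ((-4 - 4) + Q))*(-468) - 1*37959 = √(1/(2*(2*1 + 0)) + ((-4 - 4) + 36))*(-468) - 1*37959 = √(1/(2*(2 + 0)) + (-8 + 36))*(-468) - 37959 = √((½)/2 + 28)*(-468) - 37959 = √((½)*(½) + 28)*(-468) - 37959 = √(¼ + 28)*(-468) - 37959 = √(113/4)*(-468) - 37959 = (√113/2)*(-468) - 37959 = -234*√113 - 37959 = -37959 - 234*√113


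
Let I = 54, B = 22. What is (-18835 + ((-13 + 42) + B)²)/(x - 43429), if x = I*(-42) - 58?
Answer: 16234/45755 ≈ 0.35480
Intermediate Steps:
x = -2326 (x = 54*(-42) - 58 = -2268 - 58 = -2326)
(-18835 + ((-13 + 42) + B)²)/(x - 43429) = (-18835 + ((-13 + 42) + 22)²)/(-2326 - 43429) = (-18835 + (29 + 22)²)/(-45755) = (-18835 + 51²)*(-1/45755) = (-18835 + 2601)*(-1/45755) = -16234*(-1/45755) = 16234/45755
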